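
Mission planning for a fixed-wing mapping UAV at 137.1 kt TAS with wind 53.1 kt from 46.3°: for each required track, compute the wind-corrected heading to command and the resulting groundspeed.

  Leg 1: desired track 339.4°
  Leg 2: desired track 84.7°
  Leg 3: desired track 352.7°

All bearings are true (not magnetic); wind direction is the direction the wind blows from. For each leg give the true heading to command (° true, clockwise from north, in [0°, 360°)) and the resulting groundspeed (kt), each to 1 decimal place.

Leg 1: desired track 339.4°; wind correction +20.9° → command heading 0.3°, groundspeed 107.3 kt
Leg 2: desired track 84.7°; wind correction -13.9° → command heading 70.8°, groundspeed 91.5 kt
Leg 3: desired track 352.7°; wind correction +18.2° → command heading 10.9°, groundspeed 98.8 kt

Leg 1: heading=0.3°, groundspeed=107.3 kt
Leg 2: heading=70.8°, groundspeed=91.5 kt
Leg 3: heading=10.9°, groundspeed=98.8 kt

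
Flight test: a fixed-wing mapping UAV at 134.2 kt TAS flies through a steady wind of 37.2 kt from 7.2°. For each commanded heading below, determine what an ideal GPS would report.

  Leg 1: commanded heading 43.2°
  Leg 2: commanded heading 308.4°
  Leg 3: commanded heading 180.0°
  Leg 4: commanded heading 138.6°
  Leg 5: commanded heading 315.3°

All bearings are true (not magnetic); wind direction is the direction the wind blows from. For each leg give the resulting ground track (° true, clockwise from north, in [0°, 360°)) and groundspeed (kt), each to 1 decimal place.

Leg 1: track=55.1°, groundspeed=106.4 kt
Leg 2: track=292.9°, groundspeed=119.3 kt
Leg 3: track=181.6°, groundspeed=171.2 kt
Leg 4: track=148.6°, groundspeed=161.2 kt
Leg 5: track=300.6°, groundspeed=115.0 kt

Leg 1: heading 43.2°; drift +11.9° → track 55.1°, groundspeed 106.4 kt
Leg 2: heading 308.4°; drift -15.5° → track 292.9°, groundspeed 119.3 kt
Leg 3: heading 180.0°; drift +1.6° → track 181.6°, groundspeed 171.2 kt
Leg 4: heading 138.6°; drift +10.0° → track 148.6°, groundspeed 161.2 kt
Leg 5: heading 315.3°; drift -14.7° → track 300.6°, groundspeed 115.0 kt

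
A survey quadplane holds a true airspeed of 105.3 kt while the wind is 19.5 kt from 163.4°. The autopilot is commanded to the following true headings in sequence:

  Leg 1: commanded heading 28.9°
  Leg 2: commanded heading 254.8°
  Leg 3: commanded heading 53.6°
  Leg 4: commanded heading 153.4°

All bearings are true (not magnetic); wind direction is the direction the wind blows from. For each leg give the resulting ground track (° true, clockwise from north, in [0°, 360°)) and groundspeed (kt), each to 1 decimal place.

Leg 1: track=22.2°, groundspeed=119.8 kt
Leg 2: track=265.2°, groundspeed=107.6 kt
Leg 3: track=44.3°, groundspeed=113.4 kt
Leg 4: track=151.1°, groundspeed=86.2 kt

Leg 1: heading 28.9°; drift -6.7° → track 22.2°, groundspeed 119.8 kt
Leg 2: heading 254.8°; drift +10.4° → track 265.2°, groundspeed 107.6 kt
Leg 3: heading 53.6°; drift -9.3° → track 44.3°, groundspeed 113.4 kt
Leg 4: heading 153.4°; drift -2.3° → track 151.1°, groundspeed 86.2 kt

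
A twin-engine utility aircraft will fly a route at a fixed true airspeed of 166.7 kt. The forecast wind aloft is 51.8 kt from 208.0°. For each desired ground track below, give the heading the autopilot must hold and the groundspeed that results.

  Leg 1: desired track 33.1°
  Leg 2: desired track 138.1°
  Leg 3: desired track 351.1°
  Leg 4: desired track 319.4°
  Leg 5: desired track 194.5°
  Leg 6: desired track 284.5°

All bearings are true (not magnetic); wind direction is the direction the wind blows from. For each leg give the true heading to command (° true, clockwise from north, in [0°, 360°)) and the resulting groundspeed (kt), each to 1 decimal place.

Leg 1: desired track 33.1°; wind correction +1.6° → command heading 34.7°, groundspeed 218.2 kt
Leg 2: desired track 138.1°; wind correction +17.0° → command heading 155.1°, groundspeed 141.6 kt
Leg 3: desired track 351.1°; wind correction -10.8° → command heading 340.3°, groundspeed 205.2 kt
Leg 4: desired track 319.4°; wind correction -16.8° → command heading 302.6°, groundspeed 178.5 kt
Leg 5: desired track 194.5°; wind correction +4.2° → command heading 198.7°, groundspeed 115.9 kt
Leg 6: desired track 284.5°; wind correction -17.6° → command heading 266.9°, groundspeed 146.8 kt

Leg 1: heading=34.7°, groundspeed=218.2 kt
Leg 2: heading=155.1°, groundspeed=141.6 kt
Leg 3: heading=340.3°, groundspeed=205.2 kt
Leg 4: heading=302.6°, groundspeed=178.5 kt
Leg 5: heading=198.7°, groundspeed=115.9 kt
Leg 6: heading=266.9°, groundspeed=146.8 kt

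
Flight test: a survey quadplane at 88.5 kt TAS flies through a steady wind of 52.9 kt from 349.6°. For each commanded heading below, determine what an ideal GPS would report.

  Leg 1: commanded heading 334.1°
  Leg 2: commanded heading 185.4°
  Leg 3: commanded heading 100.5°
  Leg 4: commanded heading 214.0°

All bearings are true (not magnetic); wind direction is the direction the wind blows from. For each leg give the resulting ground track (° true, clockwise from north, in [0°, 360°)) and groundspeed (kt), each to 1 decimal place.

Leg 1: heading 334.1°; drift -20.6° → track 313.5°, groundspeed 40.1 kt
Leg 2: heading 185.4°; drift -5.9° → track 179.5°, groundspeed 140.1 kt
Leg 3: heading 100.5°; drift +24.7° → track 125.2°, groundspeed 118.2 kt
Leg 4: heading 214.0°; drift -16.3° → track 197.7°, groundspeed 131.6 kt

Leg 1: track=313.5°, groundspeed=40.1 kt
Leg 2: track=179.5°, groundspeed=140.1 kt
Leg 3: track=125.2°, groundspeed=118.2 kt
Leg 4: track=197.7°, groundspeed=131.6 kt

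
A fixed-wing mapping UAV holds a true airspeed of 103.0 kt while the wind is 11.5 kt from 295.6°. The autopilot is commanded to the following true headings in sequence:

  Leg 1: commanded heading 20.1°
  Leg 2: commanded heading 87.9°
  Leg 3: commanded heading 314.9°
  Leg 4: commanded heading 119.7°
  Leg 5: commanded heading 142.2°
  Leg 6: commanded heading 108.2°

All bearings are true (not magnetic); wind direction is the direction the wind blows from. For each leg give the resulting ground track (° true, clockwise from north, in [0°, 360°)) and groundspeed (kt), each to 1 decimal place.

Leg 1: heading 20.1°; drift +6.4° → track 26.5°, groundspeed 102.5 kt
Leg 2: heading 87.9°; drift +2.7° → track 90.6°, groundspeed 113.3 kt
Leg 3: heading 314.9°; drift +2.4° → track 317.3°, groundspeed 92.2 kt
Leg 4: heading 119.7°; drift -0.4° → track 119.3°, groundspeed 114.5 kt
Leg 5: heading 142.2°; drift -2.6° → track 139.6°, groundspeed 113.4 kt
Leg 6: heading 108.2°; drift +0.7° → track 108.9°, groundspeed 114.4 kt

Leg 1: track=26.5°, groundspeed=102.5 kt
Leg 2: track=90.6°, groundspeed=113.3 kt
Leg 3: track=317.3°, groundspeed=92.2 kt
Leg 4: track=119.3°, groundspeed=114.5 kt
Leg 5: track=139.6°, groundspeed=113.4 kt
Leg 6: track=108.9°, groundspeed=114.4 kt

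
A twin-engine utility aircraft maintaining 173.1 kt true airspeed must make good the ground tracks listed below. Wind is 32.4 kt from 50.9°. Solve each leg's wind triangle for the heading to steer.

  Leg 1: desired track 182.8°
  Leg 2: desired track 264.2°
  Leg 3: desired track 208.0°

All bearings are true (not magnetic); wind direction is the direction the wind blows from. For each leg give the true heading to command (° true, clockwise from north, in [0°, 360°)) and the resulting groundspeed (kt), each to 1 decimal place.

Leg 1: desired track 182.8°; wind correction -8.0° → command heading 174.8°, groundspeed 193.0 kt
Leg 2: desired track 264.2°; wind correction +5.9° → command heading 270.1°, groundspeed 199.3 kt
Leg 3: desired track 208.0°; wind correction -4.2° → command heading 203.8°, groundspeed 202.5 kt

Leg 1: heading=174.8°, groundspeed=193.0 kt
Leg 2: heading=270.1°, groundspeed=199.3 kt
Leg 3: heading=203.8°, groundspeed=202.5 kt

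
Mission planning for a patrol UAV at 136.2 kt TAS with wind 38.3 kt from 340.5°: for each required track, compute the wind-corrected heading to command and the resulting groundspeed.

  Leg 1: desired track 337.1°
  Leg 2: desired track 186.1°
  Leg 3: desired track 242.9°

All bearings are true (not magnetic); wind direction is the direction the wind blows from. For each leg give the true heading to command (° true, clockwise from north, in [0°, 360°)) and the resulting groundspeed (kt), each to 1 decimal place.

Leg 1: heading=338.1°, groundspeed=97.9 kt
Leg 2: heading=193.1°, groundspeed=169.7 kt
Leg 3: heading=259.1°, groundspeed=135.9 kt

Leg 1: desired track 337.1°; wind correction +1.0° → command heading 338.1°, groundspeed 97.9 kt
Leg 2: desired track 186.1°; wind correction +7.0° → command heading 193.1°, groundspeed 169.7 kt
Leg 3: desired track 242.9°; wind correction +16.2° → command heading 259.1°, groundspeed 135.9 kt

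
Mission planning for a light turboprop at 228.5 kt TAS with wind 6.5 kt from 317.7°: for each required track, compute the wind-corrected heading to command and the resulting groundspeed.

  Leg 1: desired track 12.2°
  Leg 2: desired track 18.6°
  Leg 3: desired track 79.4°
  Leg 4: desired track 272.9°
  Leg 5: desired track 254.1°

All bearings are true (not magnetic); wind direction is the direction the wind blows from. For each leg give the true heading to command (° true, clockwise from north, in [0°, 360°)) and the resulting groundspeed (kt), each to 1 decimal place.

Leg 1: desired track 12.2°; wind correction -1.3° → command heading 10.9°, groundspeed 224.7 kt
Leg 2: desired track 18.6°; wind correction -1.4° → command heading 17.2°, groundspeed 225.3 kt
Leg 3: desired track 79.4°; wind correction -1.4° → command heading 78.0°, groundspeed 231.8 kt
Leg 4: desired track 272.9°; wind correction +1.1° → command heading 274.0°, groundspeed 223.8 kt
Leg 5: desired track 254.1°; wind correction +1.5° → command heading 255.6°, groundspeed 225.5 kt

Leg 1: heading=10.9°, groundspeed=224.7 kt
Leg 2: heading=17.2°, groundspeed=225.3 kt
Leg 3: heading=78.0°, groundspeed=231.8 kt
Leg 4: heading=274.0°, groundspeed=223.8 kt
Leg 5: heading=255.6°, groundspeed=225.5 kt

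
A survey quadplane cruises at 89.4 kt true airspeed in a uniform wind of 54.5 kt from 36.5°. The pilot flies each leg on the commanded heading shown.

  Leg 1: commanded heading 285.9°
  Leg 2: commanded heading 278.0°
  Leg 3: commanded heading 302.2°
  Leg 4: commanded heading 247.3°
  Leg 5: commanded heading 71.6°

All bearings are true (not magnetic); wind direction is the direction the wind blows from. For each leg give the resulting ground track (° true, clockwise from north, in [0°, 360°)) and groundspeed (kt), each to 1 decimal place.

Leg 1: heading 285.9°; drift -25.2° → track 260.7°, groundspeed 120.0 kt
Leg 2: heading 278.0°; drift -22.5° → track 255.5°, groundspeed 124.9 kt
Leg 3: heading 302.2°; drift -30.2° → track 272.0°, groundspeed 108.1 kt
Leg 4: heading 247.3°; drift -11.6° → track 235.7°, groundspeed 139.0 kt
Leg 5: heading 71.6°; drift +35.0° → track 106.6°, groundspeed 54.7 kt

Leg 1: track=260.7°, groundspeed=120.0 kt
Leg 2: track=255.5°, groundspeed=124.9 kt
Leg 3: track=272.0°, groundspeed=108.1 kt
Leg 4: track=235.7°, groundspeed=139.0 kt
Leg 5: track=106.6°, groundspeed=54.7 kt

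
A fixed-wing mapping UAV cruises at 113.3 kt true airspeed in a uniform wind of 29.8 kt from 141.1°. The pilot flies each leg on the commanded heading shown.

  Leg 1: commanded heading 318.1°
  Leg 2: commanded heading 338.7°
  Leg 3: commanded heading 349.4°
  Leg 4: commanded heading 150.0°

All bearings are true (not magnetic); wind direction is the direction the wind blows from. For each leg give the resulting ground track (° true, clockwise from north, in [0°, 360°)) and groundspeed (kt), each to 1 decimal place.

Leg 1: heading 318.1°; drift +0.6° → track 318.7°, groundspeed 143.1 kt
Leg 2: heading 338.7°; drift -3.6° → track 335.1°, groundspeed 142.0 kt
Leg 3: heading 349.4°; drift -5.8° → track 343.6°, groundspeed 140.3 kt
Leg 4: heading 150.0°; drift +3.1° → track 153.1°, groundspeed 84.0 kt

Leg 1: track=318.7°, groundspeed=143.1 kt
Leg 2: track=335.1°, groundspeed=142.0 kt
Leg 3: track=343.6°, groundspeed=140.3 kt
Leg 4: track=153.1°, groundspeed=84.0 kt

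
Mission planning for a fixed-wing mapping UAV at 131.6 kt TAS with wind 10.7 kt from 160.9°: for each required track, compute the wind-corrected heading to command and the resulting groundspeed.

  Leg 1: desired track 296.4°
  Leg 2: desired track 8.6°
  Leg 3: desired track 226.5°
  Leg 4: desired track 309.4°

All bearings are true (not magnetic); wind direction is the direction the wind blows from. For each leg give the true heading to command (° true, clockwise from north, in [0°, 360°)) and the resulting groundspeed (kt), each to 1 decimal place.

Leg 1: heading=293.1°, groundspeed=139.0 kt
Leg 2: heading=10.8°, groundspeed=141.0 kt
Leg 3: heading=222.3°, groundspeed=126.8 kt
Leg 4: heading=307.0°, groundspeed=140.6 kt

Leg 1: desired track 296.4°; wind correction -3.3° → command heading 293.1°, groundspeed 139.0 kt
Leg 2: desired track 8.6°; wind correction +2.2° → command heading 10.8°, groundspeed 141.0 kt
Leg 3: desired track 226.5°; wind correction -4.2° → command heading 222.3°, groundspeed 126.8 kt
Leg 4: desired track 309.4°; wind correction -2.4° → command heading 307.0°, groundspeed 140.6 kt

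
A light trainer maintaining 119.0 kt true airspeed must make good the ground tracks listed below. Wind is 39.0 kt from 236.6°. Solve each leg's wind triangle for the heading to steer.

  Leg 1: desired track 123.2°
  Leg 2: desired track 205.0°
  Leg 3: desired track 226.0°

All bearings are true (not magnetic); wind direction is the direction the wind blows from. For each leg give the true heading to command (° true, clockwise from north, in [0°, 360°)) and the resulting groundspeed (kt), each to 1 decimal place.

Leg 1: heading=140.7°, groundspeed=129.0 kt
Leg 2: heading=214.9°, groundspeed=84.0 kt
Leg 3: heading=229.5°, groundspeed=80.4 kt

Leg 1: desired track 123.2°; wind correction +17.5° → command heading 140.7°, groundspeed 129.0 kt
Leg 2: desired track 205.0°; wind correction +9.9° → command heading 214.9°, groundspeed 84.0 kt
Leg 3: desired track 226.0°; wind correction +3.5° → command heading 229.5°, groundspeed 80.4 kt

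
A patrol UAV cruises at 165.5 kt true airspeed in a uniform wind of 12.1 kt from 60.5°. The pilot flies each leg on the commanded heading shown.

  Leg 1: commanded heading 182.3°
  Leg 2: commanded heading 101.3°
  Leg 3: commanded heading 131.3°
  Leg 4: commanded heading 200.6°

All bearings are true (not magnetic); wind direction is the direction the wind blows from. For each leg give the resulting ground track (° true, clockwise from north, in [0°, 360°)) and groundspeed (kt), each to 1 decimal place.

Leg 1: heading 182.3°; drift +3.4° → track 185.7°, groundspeed 172.2 kt
Leg 2: heading 101.3°; drift +2.9° → track 104.2°, groundspeed 156.5 kt
Leg 3: heading 131.3°; drift +4.0° → track 135.3°, groundspeed 161.9 kt
Leg 4: heading 200.6°; drift +2.5° → track 203.1°, groundspeed 175.0 kt

Leg 1: track=185.7°, groundspeed=172.2 kt
Leg 2: track=104.2°, groundspeed=156.5 kt
Leg 3: track=135.3°, groundspeed=161.9 kt
Leg 4: track=203.1°, groundspeed=175.0 kt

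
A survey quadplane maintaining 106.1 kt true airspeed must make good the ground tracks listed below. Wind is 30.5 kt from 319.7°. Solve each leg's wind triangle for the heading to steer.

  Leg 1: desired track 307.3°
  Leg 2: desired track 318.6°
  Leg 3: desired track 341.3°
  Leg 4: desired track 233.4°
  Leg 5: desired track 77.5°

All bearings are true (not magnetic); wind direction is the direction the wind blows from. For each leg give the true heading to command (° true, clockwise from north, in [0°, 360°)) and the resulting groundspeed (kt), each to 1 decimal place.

Leg 1: heading=310.8°, groundspeed=76.1 kt
Leg 2: heading=318.9°, groundspeed=75.6 kt
Leg 3: heading=335.2°, groundspeed=77.1 kt
Leg 4: heading=250.1°, groundspeed=99.7 kt
Leg 5: heading=62.8°, groundspeed=116.8 kt

Leg 1: desired track 307.3°; wind correction +3.5° → command heading 310.8°, groundspeed 76.1 kt
Leg 2: desired track 318.6°; wind correction +0.3° → command heading 318.9°, groundspeed 75.6 kt
Leg 3: desired track 341.3°; wind correction -6.1° → command heading 335.2°, groundspeed 77.1 kt
Leg 4: desired track 233.4°; wind correction +16.7° → command heading 250.1°, groundspeed 99.7 kt
Leg 5: desired track 77.5°; wind correction -14.7° → command heading 62.8°, groundspeed 116.8 kt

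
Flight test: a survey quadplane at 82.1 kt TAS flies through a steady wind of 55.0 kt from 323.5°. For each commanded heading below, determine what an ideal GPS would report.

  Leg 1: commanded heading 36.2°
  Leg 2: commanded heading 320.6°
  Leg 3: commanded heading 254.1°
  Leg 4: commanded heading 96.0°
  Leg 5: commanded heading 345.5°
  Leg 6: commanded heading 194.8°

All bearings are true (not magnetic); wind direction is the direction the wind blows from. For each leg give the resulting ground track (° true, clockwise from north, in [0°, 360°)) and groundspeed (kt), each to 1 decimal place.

Leg 1: heading 36.2°; drift +38.6° → track 74.8°, groundspeed 84.1 kt
Leg 2: heading 320.6°; drift -5.8° → track 314.8°, groundspeed 27.3 kt
Leg 3: heading 254.1°; drift -39.4° → track 214.7°, groundspeed 81.2 kt
Leg 4: heading 96.0°; drift +18.8° → track 114.8°, groundspeed 126.0 kt
Leg 5: heading 345.5°; drift +33.5° → track 19.0°, groundspeed 37.3 kt
Leg 6: heading 194.8°; drift -20.2° → track 174.6°, groundspeed 124.1 kt

Leg 1: track=74.8°, groundspeed=84.1 kt
Leg 2: track=314.8°, groundspeed=27.3 kt
Leg 3: track=214.7°, groundspeed=81.2 kt
Leg 4: track=114.8°, groundspeed=126.0 kt
Leg 5: track=19.0°, groundspeed=37.3 kt
Leg 6: track=174.6°, groundspeed=124.1 kt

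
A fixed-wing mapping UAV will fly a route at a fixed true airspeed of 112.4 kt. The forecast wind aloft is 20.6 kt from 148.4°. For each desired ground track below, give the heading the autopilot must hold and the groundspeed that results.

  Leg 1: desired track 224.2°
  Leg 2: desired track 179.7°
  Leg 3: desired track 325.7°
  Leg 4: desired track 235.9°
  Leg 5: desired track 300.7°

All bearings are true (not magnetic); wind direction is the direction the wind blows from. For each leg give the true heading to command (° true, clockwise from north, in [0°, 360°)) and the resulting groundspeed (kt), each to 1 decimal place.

Leg 1: desired track 224.2°; wind correction -10.2° → command heading 214.0°, groundspeed 105.6 kt
Leg 2: desired track 179.7°; wind correction -5.5° → command heading 174.2°, groundspeed 94.3 kt
Leg 3: desired track 325.7°; wind correction -0.5° → command heading 325.2°, groundspeed 133.0 kt
Leg 4: desired track 235.9°; wind correction -10.6° → command heading 225.3°, groundspeed 109.6 kt
Leg 5: desired track 300.7°; wind correction -4.9° → command heading 295.8°, groundspeed 130.2 kt

Leg 1: heading=214.0°, groundspeed=105.6 kt
Leg 2: heading=174.2°, groundspeed=94.3 kt
Leg 3: heading=325.2°, groundspeed=133.0 kt
Leg 4: heading=225.3°, groundspeed=109.6 kt
Leg 5: heading=295.8°, groundspeed=130.2 kt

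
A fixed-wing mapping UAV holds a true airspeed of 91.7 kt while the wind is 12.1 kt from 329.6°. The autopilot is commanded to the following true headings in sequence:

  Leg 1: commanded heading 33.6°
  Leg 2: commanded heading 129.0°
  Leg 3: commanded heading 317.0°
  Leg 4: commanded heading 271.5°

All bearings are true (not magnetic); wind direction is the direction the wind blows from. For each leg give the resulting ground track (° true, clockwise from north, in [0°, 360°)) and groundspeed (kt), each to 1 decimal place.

Leg 1: track=40.8°, groundspeed=87.1 kt
Leg 2: track=131.4°, groundspeed=103.1 kt
Leg 3: track=315.1°, groundspeed=79.9 kt
Leg 4: track=264.6°, groundspeed=85.9 kt

Leg 1: heading 33.6°; drift +7.2° → track 40.8°, groundspeed 87.1 kt
Leg 2: heading 129.0°; drift +2.4° → track 131.4°, groundspeed 103.1 kt
Leg 3: heading 317.0°; drift -1.9° → track 315.1°, groundspeed 79.9 kt
Leg 4: heading 271.5°; drift -6.9° → track 264.6°, groundspeed 85.9 kt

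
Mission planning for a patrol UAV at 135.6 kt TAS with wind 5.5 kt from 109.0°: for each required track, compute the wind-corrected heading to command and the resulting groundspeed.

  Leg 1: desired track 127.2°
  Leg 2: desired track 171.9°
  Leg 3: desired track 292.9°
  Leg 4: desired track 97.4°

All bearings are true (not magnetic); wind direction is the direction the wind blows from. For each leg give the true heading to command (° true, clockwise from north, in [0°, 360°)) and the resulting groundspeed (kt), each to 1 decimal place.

Leg 1: desired track 127.2°; wind correction -0.7° → command heading 126.5°, groundspeed 130.4 kt
Leg 2: desired track 171.9°; wind correction -2.1° → command heading 169.8°, groundspeed 133.0 kt
Leg 3: desired track 292.9°; wind correction +0.2° → command heading 293.1°, groundspeed 141.1 kt
Leg 4: desired track 97.4°; wind correction +0.5° → command heading 97.9°, groundspeed 130.2 kt

Leg 1: heading=126.5°, groundspeed=130.4 kt
Leg 2: heading=169.8°, groundspeed=133.0 kt
Leg 3: heading=293.1°, groundspeed=141.1 kt
Leg 4: heading=97.9°, groundspeed=130.2 kt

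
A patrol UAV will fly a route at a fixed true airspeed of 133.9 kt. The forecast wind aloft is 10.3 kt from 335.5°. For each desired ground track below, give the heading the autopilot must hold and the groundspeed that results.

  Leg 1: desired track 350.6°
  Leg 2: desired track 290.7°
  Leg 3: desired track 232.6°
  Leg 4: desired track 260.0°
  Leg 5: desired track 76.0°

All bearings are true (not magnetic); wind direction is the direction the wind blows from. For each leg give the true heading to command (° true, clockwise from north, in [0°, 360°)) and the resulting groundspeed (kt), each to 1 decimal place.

Leg 1: desired track 350.6°; wind correction -1.1° → command heading 349.5°, groundspeed 123.9 kt
Leg 2: desired track 290.7°; wind correction +3.1° → command heading 293.8°, groundspeed 126.4 kt
Leg 3: desired track 232.6°; wind correction +4.3° → command heading 236.9°, groundspeed 135.8 kt
Leg 4: desired track 260.0°; wind correction +4.3° → command heading 264.3°, groundspeed 130.9 kt
Leg 5: desired track 76.0°; wind correction -4.3° → command heading 71.7°, groundspeed 135.4 kt

Leg 1: heading=349.5°, groundspeed=123.9 kt
Leg 2: heading=293.8°, groundspeed=126.4 kt
Leg 3: heading=236.9°, groundspeed=135.8 kt
Leg 4: heading=264.3°, groundspeed=130.9 kt
Leg 5: heading=71.7°, groundspeed=135.4 kt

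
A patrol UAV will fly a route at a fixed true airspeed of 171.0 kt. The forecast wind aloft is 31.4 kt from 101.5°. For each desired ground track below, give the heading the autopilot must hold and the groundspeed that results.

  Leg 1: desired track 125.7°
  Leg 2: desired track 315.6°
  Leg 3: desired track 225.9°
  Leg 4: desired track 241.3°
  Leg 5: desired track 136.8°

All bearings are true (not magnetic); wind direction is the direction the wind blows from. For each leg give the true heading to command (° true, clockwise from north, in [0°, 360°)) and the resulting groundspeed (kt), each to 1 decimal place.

Leg 1: heading=121.4°, groundspeed=141.9 kt
Leg 2: heading=321.5°, groundspeed=196.1 kt
Leg 3: heading=217.2°, groundspeed=186.8 kt
Leg 4: heading=234.5°, groundspeed=193.8 kt
Leg 5: heading=130.7°, groundspeed=144.4 kt

Leg 1: desired track 125.7°; wind correction -4.3° → command heading 121.4°, groundspeed 141.9 kt
Leg 2: desired track 315.6°; wind correction +5.9° → command heading 321.5°, groundspeed 196.1 kt
Leg 3: desired track 225.9°; wind correction -8.7° → command heading 217.2°, groundspeed 186.8 kt
Leg 4: desired track 241.3°; wind correction -6.8° → command heading 234.5°, groundspeed 193.8 kt
Leg 5: desired track 136.8°; wind correction -6.1° → command heading 130.7°, groundspeed 144.4 kt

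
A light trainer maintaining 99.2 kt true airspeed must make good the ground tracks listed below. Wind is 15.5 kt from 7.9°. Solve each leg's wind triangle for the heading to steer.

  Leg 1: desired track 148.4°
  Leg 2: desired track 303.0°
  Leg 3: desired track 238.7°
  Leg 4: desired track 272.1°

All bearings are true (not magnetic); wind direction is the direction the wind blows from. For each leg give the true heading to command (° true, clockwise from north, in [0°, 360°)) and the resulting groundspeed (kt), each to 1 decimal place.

Leg 1: desired track 148.4°; wind correction -5.7° → command heading 142.7°, groundspeed 110.7 kt
Leg 2: desired track 303.0°; wind correction +8.1° → command heading 311.1°, groundspeed 91.6 kt
Leg 3: desired track 238.7°; wind correction +7.0° → command heading 245.7°, groundspeed 108.3 kt
Leg 4: desired track 272.1°; wind correction +8.9° → command heading 281.0°, groundspeed 99.6 kt

Leg 1: heading=142.7°, groundspeed=110.7 kt
Leg 2: heading=311.1°, groundspeed=91.6 kt
Leg 3: heading=245.7°, groundspeed=108.3 kt
Leg 4: heading=281.0°, groundspeed=99.6 kt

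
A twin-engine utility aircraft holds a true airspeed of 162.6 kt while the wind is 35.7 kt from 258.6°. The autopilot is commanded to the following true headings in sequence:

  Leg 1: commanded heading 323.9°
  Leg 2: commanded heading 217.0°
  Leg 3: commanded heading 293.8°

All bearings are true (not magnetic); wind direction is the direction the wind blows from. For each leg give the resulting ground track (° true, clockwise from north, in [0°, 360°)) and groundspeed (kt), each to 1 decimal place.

Leg 1: heading 323.9°; drift +12.4° → track 336.3°, groundspeed 151.2 kt
Leg 2: heading 217.0°; drift -9.9° → track 207.1°, groundspeed 138.0 kt
Leg 3: heading 293.8°; drift +8.8° → track 302.6°, groundspeed 135.0 kt

Leg 1: track=336.3°, groundspeed=151.2 kt
Leg 2: track=207.1°, groundspeed=138.0 kt
Leg 3: track=302.6°, groundspeed=135.0 kt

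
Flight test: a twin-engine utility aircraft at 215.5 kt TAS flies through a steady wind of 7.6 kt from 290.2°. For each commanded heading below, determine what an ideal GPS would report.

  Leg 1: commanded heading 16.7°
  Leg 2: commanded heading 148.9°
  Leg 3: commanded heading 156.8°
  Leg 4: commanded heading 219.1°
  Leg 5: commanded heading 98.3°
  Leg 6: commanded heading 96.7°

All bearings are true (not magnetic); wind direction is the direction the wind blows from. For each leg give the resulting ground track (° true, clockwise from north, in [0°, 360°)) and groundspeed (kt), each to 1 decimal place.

Leg 1: heading 16.7°; drift +2.0° → track 18.7°, groundspeed 215.2 kt
Leg 2: heading 148.9°; drift -1.2° → track 147.7°, groundspeed 221.5 kt
Leg 3: heading 156.8°; drift -1.4° → track 155.4°, groundspeed 220.8 kt
Leg 4: heading 219.1°; drift -1.9° → track 217.2°, groundspeed 213.2 kt
Leg 5: heading 98.3°; drift +0.4° → track 98.7°, groundspeed 222.9 kt
Leg 6: heading 96.7°; drift +0.5° → track 97.2°, groundspeed 222.9 kt

Leg 1: track=18.7°, groundspeed=215.2 kt
Leg 2: track=147.7°, groundspeed=221.5 kt
Leg 3: track=155.4°, groundspeed=220.8 kt
Leg 4: track=217.2°, groundspeed=213.2 kt
Leg 5: track=98.7°, groundspeed=222.9 kt
Leg 6: track=97.2°, groundspeed=222.9 kt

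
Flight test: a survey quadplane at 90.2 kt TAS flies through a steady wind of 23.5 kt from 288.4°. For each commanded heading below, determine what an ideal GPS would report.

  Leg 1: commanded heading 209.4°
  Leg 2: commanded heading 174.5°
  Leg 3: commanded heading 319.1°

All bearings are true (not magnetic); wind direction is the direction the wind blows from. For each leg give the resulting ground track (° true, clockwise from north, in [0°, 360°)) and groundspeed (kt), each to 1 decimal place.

Leg 1: track=194.3°, groundspeed=88.8 kt
Leg 2: track=162.3°, groundspeed=102.0 kt
Leg 3: track=328.8°, groundspeed=71.0 kt

Leg 1: heading 209.4°; drift -15.1° → track 194.3°, groundspeed 88.8 kt
Leg 2: heading 174.5°; drift -12.2° → track 162.3°, groundspeed 102.0 kt
Leg 3: heading 319.1°; drift +9.7° → track 328.8°, groundspeed 71.0 kt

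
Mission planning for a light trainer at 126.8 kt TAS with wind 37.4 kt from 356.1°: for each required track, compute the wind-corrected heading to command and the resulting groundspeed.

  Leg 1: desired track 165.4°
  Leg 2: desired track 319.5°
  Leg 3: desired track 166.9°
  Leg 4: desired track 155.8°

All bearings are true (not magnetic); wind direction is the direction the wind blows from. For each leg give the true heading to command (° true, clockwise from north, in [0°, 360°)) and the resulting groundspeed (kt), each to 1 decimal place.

Leg 1: heading=162.3°, groundspeed=163.4 kt
Leg 2: heading=329.6°, groundspeed=94.8 kt
Leg 3: heading=164.2°, groundspeed=163.6 kt
Leg 4: heading=149.9°, groundspeed=161.2 kt

Leg 1: desired track 165.4°; wind correction -3.1° → command heading 162.3°, groundspeed 163.4 kt
Leg 2: desired track 319.5°; wind correction +10.1° → command heading 329.6°, groundspeed 94.8 kt
Leg 3: desired track 166.9°; wind correction -2.7° → command heading 164.2°, groundspeed 163.6 kt
Leg 4: desired track 155.8°; wind correction -5.9° → command heading 149.9°, groundspeed 161.2 kt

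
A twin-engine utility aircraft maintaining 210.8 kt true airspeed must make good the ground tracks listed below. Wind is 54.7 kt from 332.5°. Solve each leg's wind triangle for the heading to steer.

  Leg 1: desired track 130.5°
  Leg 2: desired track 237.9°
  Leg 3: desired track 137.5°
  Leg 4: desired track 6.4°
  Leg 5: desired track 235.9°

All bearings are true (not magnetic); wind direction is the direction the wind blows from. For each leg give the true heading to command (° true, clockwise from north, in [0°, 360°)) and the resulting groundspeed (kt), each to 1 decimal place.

Leg 1: desired track 130.5°; wind correction -5.6° → command heading 124.9°, groundspeed 260.5 kt
Leg 2: desired track 237.9°; wind correction +15.0° → command heading 252.9°, groundspeed 208.0 kt
Leg 3: desired track 137.5°; wind correction -3.9° → command heading 133.6°, groundspeed 263.2 kt
Leg 4: desired track 6.4°; wind correction -8.3° → command heading 358.1°, groundspeed 163.2 kt
Leg 5: desired track 235.9°; wind correction +14.9° → command heading 250.8°, groundspeed 210.0 kt

Leg 1: heading=124.9°, groundspeed=260.5 kt
Leg 2: heading=252.9°, groundspeed=208.0 kt
Leg 3: heading=133.6°, groundspeed=263.2 kt
Leg 4: heading=358.1°, groundspeed=163.2 kt
Leg 5: heading=250.8°, groundspeed=210.0 kt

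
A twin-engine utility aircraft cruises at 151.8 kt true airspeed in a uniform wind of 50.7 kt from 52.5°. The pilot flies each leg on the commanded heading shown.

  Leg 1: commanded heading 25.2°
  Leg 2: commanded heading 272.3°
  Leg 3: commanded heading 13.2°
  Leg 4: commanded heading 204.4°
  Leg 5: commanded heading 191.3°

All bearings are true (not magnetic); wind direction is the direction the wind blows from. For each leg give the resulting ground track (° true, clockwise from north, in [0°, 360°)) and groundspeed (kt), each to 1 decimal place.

Leg 1: track=12.9°, groundspeed=109.3 kt
Leg 2: track=262.6°, groundspeed=193.5 kt
Leg 3: track=357.3°, groundspeed=117.1 kt
Leg 4: track=211.3°, groundspeed=198.0 kt
Leg 5: track=201.3°, groundspeed=192.9 kt

Leg 1: heading 25.2°; drift -12.3° → track 12.9°, groundspeed 109.3 kt
Leg 2: heading 272.3°; drift -9.7° → track 262.6°, groundspeed 193.5 kt
Leg 3: heading 13.2°; drift -15.9° → track 357.3°, groundspeed 117.1 kt
Leg 4: heading 204.4°; drift +6.9° → track 211.3°, groundspeed 198.0 kt
Leg 5: heading 191.3°; drift +10.0° → track 201.3°, groundspeed 192.9 kt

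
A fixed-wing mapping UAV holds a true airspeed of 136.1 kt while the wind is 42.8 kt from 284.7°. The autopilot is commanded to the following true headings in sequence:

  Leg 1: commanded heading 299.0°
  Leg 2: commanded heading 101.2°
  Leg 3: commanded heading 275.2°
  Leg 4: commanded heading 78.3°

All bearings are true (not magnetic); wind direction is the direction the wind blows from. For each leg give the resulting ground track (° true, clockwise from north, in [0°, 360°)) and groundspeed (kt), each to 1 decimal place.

Leg 1: track=305.4°, groundspeed=95.2 kt
Leg 2: track=102.0°, groundspeed=178.8 kt
Leg 3: track=270.9°, groundspeed=94.2 kt
Leg 4: track=84.5°, groundspeed=175.5 kt

Leg 1: heading 299.0°; drift +6.4° → track 305.4°, groundspeed 95.2 kt
Leg 2: heading 101.2°; drift +0.8° → track 102.0°, groundspeed 178.8 kt
Leg 3: heading 275.2°; drift -4.3° → track 270.9°, groundspeed 94.2 kt
Leg 4: heading 78.3°; drift +6.2° → track 84.5°, groundspeed 175.5 kt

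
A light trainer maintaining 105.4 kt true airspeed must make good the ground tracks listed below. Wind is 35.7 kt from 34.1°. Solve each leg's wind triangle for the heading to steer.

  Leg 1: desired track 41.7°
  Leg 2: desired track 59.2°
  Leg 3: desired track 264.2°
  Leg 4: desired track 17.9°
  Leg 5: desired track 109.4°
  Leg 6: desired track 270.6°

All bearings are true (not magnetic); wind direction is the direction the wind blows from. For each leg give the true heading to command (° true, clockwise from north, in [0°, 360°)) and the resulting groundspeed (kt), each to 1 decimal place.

Leg 1: heading=39.1°, groundspeed=69.9 kt
Leg 2: heading=50.9°, groundspeed=72.0 kt
Leg 3: heading=279.3°, groundspeed=124.7 kt
Leg 4: heading=23.3°, groundspeed=70.6 kt
Leg 5: heading=90.3°, groundspeed=90.5 kt
Leg 6: heading=287.0°, groundspeed=120.8 kt

Leg 1: desired track 41.7°; wind correction -2.6° → command heading 39.1°, groundspeed 69.9 kt
Leg 2: desired track 59.2°; wind correction -8.3° → command heading 50.9°, groundspeed 72.0 kt
Leg 3: desired track 264.2°; wind correction +15.1° → command heading 279.3°, groundspeed 124.7 kt
Leg 4: desired track 17.9°; wind correction +5.4° → command heading 23.3°, groundspeed 70.6 kt
Leg 5: desired track 109.4°; wind correction -19.1° → command heading 90.3°, groundspeed 90.5 kt
Leg 6: desired track 270.6°; wind correction +16.4° → command heading 287.0°, groundspeed 120.8 kt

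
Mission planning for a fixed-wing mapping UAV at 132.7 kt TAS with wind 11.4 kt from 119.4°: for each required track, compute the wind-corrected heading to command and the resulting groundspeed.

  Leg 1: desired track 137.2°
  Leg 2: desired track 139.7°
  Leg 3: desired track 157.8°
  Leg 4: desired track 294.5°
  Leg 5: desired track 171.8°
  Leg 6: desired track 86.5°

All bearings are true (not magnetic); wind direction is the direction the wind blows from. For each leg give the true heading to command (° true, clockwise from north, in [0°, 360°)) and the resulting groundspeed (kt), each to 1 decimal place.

Leg 1: desired track 137.2°; wind correction -1.5° → command heading 135.7°, groundspeed 121.8 kt
Leg 2: desired track 139.7°; wind correction -1.7° → command heading 138.0°, groundspeed 121.9 kt
Leg 3: desired track 157.8°; wind correction -3.1° → command heading 154.7°, groundspeed 123.6 kt
Leg 4: desired track 294.5°; wind correction -0.4° → command heading 294.1°, groundspeed 144.1 kt
Leg 5: desired track 171.8°; wind correction -3.9° → command heading 167.9°, groundspeed 125.4 kt
Leg 6: desired track 86.5°; wind correction +2.7° → command heading 89.2°, groundspeed 123.0 kt

Leg 1: heading=135.7°, groundspeed=121.8 kt
Leg 2: heading=138.0°, groundspeed=121.9 kt
Leg 3: heading=154.7°, groundspeed=123.6 kt
Leg 4: heading=294.1°, groundspeed=144.1 kt
Leg 5: heading=167.9°, groundspeed=125.4 kt
Leg 6: heading=89.2°, groundspeed=123.0 kt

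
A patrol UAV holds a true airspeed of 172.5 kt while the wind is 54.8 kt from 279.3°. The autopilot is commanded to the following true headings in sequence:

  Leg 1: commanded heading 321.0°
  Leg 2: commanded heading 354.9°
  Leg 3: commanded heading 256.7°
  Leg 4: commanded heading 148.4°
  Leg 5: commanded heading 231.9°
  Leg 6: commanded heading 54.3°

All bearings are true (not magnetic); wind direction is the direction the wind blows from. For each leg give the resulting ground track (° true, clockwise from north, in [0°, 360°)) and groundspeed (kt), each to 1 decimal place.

Leg 1: track=336.5°, groundspeed=136.5 kt
Leg 2: track=13.4°, groundspeed=167.5 kt
Leg 3: track=246.9°, groundspeed=123.7 kt
Leg 4: track=137.2°, groundspeed=212.5 kt
Leg 5: track=215.3°, groundspeed=141.3 kt
Leg 6: track=64.7°, groundspeed=214.8 kt

Leg 1: heading 321.0°; drift +15.5° → track 336.5°, groundspeed 136.5 kt
Leg 2: heading 354.9°; drift +18.5° → track 13.4°, groundspeed 167.5 kt
Leg 3: heading 256.7°; drift -9.8° → track 246.9°, groundspeed 123.7 kt
Leg 4: heading 148.4°; drift -11.2° → track 137.2°, groundspeed 212.5 kt
Leg 5: heading 231.9°; drift -16.6° → track 215.3°, groundspeed 141.3 kt
Leg 6: heading 54.3°; drift +10.4° → track 64.7°, groundspeed 214.8 kt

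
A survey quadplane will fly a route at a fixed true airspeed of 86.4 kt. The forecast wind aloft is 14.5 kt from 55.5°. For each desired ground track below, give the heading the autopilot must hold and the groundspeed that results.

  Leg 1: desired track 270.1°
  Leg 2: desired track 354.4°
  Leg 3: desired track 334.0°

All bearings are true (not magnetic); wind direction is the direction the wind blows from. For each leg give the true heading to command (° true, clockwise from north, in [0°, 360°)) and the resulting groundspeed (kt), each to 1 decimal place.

Leg 1: desired track 270.1°; wind correction +5.5° → command heading 275.6°, groundspeed 97.9 kt
Leg 2: desired track 354.4°; wind correction +8.4° → command heading 2.8°, groundspeed 78.5 kt
Leg 3: desired track 334.0°; wind correction +9.6° → command heading 343.6°, groundspeed 83.1 kt

Leg 1: heading=275.6°, groundspeed=97.9 kt
Leg 2: heading=2.8°, groundspeed=78.5 kt
Leg 3: heading=343.6°, groundspeed=83.1 kt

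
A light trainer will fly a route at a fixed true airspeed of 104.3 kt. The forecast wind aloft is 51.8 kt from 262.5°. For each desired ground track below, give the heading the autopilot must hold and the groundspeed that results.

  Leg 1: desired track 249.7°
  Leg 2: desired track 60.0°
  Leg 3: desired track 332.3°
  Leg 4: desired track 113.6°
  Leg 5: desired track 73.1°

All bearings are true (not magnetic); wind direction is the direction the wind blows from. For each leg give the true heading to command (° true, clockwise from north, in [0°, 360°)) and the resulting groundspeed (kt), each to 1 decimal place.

Leg 1: desired track 249.7°; wind correction +6.3° → command heading 256.0°, groundspeed 53.2 kt
Leg 2: desired track 60.0°; wind correction -11.0° → command heading 49.0°, groundspeed 150.3 kt
Leg 3: desired track 332.3°; wind correction -27.8° → command heading 304.5°, groundspeed 74.4 kt
Leg 4: desired track 113.6°; wind correction +14.9° → command heading 128.5°, groundspeed 145.2 kt
Leg 5: desired track 73.1°; wind correction -4.7° → command heading 68.4°, groundspeed 155.1 kt

Leg 1: heading=256.0°, groundspeed=53.2 kt
Leg 2: heading=49.0°, groundspeed=150.3 kt
Leg 3: heading=304.5°, groundspeed=74.4 kt
Leg 4: heading=128.5°, groundspeed=145.2 kt
Leg 5: heading=68.4°, groundspeed=155.1 kt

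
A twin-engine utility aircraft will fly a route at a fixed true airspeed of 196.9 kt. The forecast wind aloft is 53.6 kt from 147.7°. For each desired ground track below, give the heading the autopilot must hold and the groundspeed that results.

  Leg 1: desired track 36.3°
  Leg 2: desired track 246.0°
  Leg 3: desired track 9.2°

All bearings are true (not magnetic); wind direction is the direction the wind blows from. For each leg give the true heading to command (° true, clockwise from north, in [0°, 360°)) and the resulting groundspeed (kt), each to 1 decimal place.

Leg 1: heading=51.0°, groundspeed=210.0 kt
Leg 2: heading=230.4°, groundspeed=197.4 kt
Leg 3: heading=19.6°, groundspeed=233.8 kt

Leg 1: desired track 36.3°; wind correction +14.7° → command heading 51.0°, groundspeed 210.0 kt
Leg 2: desired track 246.0°; wind correction -15.6° → command heading 230.4°, groundspeed 197.4 kt
Leg 3: desired track 9.2°; wind correction +10.4° → command heading 19.6°, groundspeed 233.8 kt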